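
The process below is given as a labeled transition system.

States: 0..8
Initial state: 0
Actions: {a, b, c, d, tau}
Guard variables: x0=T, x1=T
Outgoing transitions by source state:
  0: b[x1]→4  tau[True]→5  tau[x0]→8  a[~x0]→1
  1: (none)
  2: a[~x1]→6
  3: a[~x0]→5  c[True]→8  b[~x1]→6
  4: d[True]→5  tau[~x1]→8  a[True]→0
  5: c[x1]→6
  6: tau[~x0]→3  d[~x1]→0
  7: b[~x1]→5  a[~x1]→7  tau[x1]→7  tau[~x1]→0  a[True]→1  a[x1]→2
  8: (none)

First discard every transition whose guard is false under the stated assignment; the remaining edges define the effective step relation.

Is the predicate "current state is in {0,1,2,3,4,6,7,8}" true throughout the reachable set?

Inv-set: {0,1,2,3,4,6,7,8}
Reach set: {0,4,5,6,8}
  0: ✓
  4: ✓
  5: outside
  6: ✓
  8: ✓
reach 5 via tau — violates

Answer: INVARIANT VIOLATED at state 5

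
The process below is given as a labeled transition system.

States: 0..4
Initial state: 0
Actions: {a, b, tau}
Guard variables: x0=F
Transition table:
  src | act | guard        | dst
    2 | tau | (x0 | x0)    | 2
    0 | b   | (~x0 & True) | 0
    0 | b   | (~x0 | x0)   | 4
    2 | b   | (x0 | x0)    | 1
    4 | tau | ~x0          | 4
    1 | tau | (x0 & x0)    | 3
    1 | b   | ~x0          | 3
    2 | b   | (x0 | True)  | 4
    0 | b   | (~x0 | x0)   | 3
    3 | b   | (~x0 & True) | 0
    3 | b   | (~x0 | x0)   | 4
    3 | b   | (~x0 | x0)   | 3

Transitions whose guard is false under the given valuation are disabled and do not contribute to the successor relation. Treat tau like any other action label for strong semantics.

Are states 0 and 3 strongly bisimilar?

Answer: BISIMILAR

Working:
Compute ~ classes (split until stable):
  round 0: {{0,1,2,3,4}}
  round 1: {{0,1,2,3},{4}}
  round 2: {{0,3},{1},{2},{4}}
stable after 3 split(s): 4 block(s)
0∈{0,3}, 3∈{0,3}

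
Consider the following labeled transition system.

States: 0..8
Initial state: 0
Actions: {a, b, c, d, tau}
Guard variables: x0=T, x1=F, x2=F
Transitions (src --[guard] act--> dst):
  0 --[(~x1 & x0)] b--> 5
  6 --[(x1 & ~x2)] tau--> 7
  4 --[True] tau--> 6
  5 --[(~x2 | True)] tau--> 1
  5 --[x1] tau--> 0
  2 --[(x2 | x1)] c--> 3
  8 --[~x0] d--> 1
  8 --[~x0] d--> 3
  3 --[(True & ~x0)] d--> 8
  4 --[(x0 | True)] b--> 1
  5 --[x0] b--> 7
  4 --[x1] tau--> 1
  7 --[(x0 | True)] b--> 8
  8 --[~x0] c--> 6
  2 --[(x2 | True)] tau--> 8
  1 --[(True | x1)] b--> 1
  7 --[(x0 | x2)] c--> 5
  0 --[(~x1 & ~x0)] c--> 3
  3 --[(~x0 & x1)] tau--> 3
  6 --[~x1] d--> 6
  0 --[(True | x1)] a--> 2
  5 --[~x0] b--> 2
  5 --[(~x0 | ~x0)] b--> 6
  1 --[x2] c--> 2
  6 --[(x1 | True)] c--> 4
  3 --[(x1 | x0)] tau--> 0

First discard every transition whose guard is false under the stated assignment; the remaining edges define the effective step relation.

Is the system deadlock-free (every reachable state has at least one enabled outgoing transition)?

Answer: DEADLOCK at state 8

Analysis:
R = {0,1,2,5,7,8}
  0: a→2  b→5  [deg 2]
  1: b→1  [deg 1]
  2: tau→8  [deg 1]
  5: b→7  tau→1  [deg 2]
  7: b→8  c→5  [deg 2]
  8: ∅  [deadlock]
witness 8: a·tau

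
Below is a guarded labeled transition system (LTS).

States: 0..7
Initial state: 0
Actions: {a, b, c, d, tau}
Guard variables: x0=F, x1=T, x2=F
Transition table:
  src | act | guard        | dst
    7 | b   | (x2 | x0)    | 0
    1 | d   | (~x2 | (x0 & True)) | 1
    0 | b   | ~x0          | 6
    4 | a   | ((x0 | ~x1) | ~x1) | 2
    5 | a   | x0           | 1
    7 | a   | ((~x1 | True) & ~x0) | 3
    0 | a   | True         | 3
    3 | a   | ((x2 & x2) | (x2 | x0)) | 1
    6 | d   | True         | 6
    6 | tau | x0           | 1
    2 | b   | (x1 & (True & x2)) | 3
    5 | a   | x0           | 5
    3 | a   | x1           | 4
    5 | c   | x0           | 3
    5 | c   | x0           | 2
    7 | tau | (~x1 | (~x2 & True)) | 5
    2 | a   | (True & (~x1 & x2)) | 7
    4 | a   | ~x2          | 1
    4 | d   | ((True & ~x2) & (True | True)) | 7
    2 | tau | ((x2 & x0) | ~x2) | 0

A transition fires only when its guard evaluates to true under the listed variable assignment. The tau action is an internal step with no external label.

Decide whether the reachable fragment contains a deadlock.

Reach set: {0,1,3,4,5,6,7}
  0: a→3  b→6  [2 exit(s)]
  1: d→1  [1 exit(s)]
  3: a→4  [1 exit(s)]
  4: a→1  d→7  [2 exit(s)]
  5: ∅  [deadlock]
  6: d→6  [1 exit(s)]
  7: a→3  tau→5  [2 exit(s)]
Path to 5: a·a·d·tau

Answer: DEADLOCK at state 5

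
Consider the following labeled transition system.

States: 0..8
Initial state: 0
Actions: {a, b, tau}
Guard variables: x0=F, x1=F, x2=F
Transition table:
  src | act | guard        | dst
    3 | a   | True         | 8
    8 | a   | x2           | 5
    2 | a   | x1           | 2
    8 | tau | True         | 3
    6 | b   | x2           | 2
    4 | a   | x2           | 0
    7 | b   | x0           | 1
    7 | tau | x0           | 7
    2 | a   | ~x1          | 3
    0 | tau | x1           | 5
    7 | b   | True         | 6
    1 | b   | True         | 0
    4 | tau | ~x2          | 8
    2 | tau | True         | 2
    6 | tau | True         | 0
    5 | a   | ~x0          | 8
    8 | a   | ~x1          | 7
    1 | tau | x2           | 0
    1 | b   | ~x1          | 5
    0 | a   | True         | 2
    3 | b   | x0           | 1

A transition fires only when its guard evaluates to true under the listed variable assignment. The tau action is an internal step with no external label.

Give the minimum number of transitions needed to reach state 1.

Answer: UNREACHABLE

Analysis:
Layered search for 1:
  Layer 0: {0}
  Layer 1: {2}
  Layer 2: {3}
  Layer 3: {8}
  Layer 4: {7}
  Layer 5: {6}
1 never appears.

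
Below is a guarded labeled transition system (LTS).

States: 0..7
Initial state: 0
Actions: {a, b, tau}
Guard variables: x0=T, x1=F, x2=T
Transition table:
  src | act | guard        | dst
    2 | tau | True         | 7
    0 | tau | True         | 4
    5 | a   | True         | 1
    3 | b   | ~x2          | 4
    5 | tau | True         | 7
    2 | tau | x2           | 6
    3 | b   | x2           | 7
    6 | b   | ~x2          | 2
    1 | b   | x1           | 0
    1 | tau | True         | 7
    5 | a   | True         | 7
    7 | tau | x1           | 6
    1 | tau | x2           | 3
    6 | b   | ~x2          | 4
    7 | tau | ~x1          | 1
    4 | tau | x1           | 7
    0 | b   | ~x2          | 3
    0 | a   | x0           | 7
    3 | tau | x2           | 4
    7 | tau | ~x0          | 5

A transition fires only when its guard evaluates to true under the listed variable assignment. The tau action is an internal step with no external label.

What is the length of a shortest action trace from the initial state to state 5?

Answer: UNREACHABLE

Analysis:
BFS to 5:
  L0 = {0}
  L1 = {4,7}
  L2 = {1}
  L3 = {3}
5 never appears.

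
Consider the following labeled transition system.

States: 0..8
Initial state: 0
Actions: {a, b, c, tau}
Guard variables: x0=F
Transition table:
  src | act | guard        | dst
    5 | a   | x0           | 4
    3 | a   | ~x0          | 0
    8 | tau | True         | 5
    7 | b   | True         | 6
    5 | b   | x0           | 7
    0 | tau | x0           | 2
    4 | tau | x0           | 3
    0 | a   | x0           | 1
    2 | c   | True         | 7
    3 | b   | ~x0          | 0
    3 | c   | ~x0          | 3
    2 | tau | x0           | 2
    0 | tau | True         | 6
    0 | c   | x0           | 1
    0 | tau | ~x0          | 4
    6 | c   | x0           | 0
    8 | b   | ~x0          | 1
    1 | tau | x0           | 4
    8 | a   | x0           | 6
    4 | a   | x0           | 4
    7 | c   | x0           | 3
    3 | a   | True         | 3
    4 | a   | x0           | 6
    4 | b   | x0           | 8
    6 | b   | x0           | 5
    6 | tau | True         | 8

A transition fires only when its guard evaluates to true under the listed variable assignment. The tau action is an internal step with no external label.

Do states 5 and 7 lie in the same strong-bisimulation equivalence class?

Bisimulation quotient by refinement:
  round 0: {{0,1,2,3,4,5,6,7,8}}
  round 1: {{0,6},{1,4,5},{2},{3},{7},{8}}
  round 2: {{0},{1,4,5},{2},{3},{6},{7},{8}}
7 equivalence class(es) (converged in 3)
class of 5: {1,4,5}; class of 7: {7}

Answer: NOT BISIMILAR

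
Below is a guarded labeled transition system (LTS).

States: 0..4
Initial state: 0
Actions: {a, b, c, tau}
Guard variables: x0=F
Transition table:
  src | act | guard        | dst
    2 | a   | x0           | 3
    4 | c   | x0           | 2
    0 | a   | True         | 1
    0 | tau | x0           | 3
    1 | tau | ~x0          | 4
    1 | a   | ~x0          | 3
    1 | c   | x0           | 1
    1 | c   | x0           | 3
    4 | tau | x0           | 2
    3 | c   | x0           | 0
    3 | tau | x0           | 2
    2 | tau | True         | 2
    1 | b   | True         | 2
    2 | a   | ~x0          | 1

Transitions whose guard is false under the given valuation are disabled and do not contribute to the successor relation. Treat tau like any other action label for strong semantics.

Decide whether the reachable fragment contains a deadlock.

R = {0,1,2,3,4}
  0: a→1  [deg 1]
  1: a→3  b→2  tau→4  [deg 3]
  2: a→1  tau→2  [deg 2]
  3: ∅  [STUCK]
  4: ∅  [STUCK]
trace reaching 3: a·a

Answer: DEADLOCK at state 3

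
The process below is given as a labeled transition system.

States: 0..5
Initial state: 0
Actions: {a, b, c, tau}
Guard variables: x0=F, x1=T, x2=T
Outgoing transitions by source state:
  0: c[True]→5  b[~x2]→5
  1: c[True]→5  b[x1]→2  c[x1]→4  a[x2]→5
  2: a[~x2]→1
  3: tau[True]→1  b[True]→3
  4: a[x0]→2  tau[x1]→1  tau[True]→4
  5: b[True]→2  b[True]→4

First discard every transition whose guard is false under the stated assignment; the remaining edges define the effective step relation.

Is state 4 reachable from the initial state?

11 transition(s) survive guard evaluation.
depth 0: {0}
depth 1: {5}  cumulative {0,5}
depth 2: {2,4}  cumulative {0,2,4,5}
depth 3: {1}  cumulative {0,1,2,4,5}
Reachable = {0,1,2,4,5}
trace reaching 4: c·b

Answer: REACHABLE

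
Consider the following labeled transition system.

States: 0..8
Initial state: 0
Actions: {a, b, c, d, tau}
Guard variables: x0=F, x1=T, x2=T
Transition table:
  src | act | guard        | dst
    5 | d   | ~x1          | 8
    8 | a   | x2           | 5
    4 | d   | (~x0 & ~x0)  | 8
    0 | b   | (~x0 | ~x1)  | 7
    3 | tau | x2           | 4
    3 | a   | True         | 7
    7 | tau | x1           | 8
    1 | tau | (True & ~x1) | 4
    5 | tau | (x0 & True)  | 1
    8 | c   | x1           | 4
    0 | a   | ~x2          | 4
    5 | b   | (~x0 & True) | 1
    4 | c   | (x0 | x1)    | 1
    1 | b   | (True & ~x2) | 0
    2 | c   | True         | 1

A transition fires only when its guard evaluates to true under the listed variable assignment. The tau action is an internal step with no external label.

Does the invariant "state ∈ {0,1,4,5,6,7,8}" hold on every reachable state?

Answer: INVARIANT HOLDS

Analysis:
Safe = {0,1,4,5,6,7,8}
Reachable = {0,1,4,5,7,8}
  0: ok
  1: ok
  4: ok
  5: ok
  7: ok
  8: ok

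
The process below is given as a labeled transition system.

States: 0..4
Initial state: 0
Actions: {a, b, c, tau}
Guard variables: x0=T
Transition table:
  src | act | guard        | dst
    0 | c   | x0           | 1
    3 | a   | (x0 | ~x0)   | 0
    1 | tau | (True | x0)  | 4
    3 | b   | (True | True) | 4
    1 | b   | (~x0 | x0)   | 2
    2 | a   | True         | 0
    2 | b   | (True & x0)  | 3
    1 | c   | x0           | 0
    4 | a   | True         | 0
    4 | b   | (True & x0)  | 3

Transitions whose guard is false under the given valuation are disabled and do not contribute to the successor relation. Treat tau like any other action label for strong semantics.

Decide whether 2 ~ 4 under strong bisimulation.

Answer: BISIMILAR

Trace:
Refine partition for ~:
  round 0: {{0,1,2,3,4}}
  round 1: {{0},{1},{2,3,4}}
Fixed point at round 2; 3 class(es).
class of 2: {2,3,4}; class of 4: {2,3,4}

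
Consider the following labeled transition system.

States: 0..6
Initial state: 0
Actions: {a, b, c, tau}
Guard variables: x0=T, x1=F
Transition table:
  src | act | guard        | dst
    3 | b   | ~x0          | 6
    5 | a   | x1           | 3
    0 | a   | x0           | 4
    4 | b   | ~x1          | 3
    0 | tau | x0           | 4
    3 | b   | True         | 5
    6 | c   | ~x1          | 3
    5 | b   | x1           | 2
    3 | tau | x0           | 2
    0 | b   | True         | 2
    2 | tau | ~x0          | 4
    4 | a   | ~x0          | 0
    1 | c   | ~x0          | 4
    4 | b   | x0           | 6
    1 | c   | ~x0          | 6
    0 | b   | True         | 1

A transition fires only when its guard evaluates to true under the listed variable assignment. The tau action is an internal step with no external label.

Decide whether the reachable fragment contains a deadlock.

R = {0,1,2,3,4,5,6}
  0: a→4  b→1  b→2  tau→4  [deg 4]
  1: ∅  [no exit]
  2: ∅  [no exit]
  3: b→5  tau→2  [deg 2]
  4: b→3  b→6  [deg 2]
  5: ∅  [no exit]
  6: c→3  [deg 1]
witness 1: b

Answer: DEADLOCK at state 1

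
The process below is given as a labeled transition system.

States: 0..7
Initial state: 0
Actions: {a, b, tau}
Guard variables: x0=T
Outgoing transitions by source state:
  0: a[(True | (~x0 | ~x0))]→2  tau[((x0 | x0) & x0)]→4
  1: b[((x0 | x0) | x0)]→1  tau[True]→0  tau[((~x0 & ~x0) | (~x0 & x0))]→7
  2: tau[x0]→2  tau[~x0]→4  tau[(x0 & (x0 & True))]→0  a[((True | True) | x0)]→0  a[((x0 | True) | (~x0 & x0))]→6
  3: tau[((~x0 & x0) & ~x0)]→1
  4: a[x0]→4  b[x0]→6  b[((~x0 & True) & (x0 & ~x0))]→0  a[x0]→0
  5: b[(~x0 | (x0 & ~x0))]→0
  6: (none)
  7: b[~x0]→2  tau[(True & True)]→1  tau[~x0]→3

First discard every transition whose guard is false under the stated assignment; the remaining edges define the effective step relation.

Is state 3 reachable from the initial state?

Answer: UNREACHABLE

Analysis:
Guard filter leaves 12 enabled edge(s).
Layer 0: {0}
Layer 1: {2,4}  cumulative {0,2,4}
Layer 2: {6}  cumulative {0,2,4,6}
Reach set: {0,2,4,6}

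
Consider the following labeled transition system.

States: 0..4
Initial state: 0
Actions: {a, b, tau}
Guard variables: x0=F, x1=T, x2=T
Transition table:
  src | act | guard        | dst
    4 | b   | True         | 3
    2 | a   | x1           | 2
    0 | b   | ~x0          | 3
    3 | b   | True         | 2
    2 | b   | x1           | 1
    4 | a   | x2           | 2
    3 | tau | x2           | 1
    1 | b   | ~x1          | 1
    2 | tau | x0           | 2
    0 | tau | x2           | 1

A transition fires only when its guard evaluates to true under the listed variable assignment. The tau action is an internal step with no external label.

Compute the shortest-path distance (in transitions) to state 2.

Answer: 2

Analysis:
BFS to 2:
  depth 0: {0}
  depth 1: {1,3}
  depth 2: {2}
2 enters at depth 2; path b·b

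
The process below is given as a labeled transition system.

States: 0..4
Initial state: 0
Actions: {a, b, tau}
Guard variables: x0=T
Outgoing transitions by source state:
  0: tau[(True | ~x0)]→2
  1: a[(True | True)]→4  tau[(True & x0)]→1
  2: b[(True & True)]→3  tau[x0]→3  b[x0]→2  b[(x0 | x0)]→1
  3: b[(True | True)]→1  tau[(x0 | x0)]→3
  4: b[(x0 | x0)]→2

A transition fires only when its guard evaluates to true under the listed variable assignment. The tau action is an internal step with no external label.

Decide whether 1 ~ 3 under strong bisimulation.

Bisimulation quotient by refinement:
  round 0: {{0,1,2,3,4}}
  round 1: {{0},{1},{2,3},{4}}
  round 2: {{0},{1},{2},{3},{4}}
stable after 3 split(s): 5 block(s)
1∈{1}, 3∈{3}

Answer: NOT BISIMILAR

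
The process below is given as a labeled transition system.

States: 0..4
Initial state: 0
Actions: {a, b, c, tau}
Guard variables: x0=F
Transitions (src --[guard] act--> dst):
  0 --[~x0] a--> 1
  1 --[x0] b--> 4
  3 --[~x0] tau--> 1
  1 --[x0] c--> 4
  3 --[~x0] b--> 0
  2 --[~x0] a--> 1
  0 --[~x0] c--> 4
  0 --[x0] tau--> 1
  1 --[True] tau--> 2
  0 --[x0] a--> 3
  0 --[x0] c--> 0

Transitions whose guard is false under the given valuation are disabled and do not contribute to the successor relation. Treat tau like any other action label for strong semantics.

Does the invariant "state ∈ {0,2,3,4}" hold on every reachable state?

Safe = {0,2,3,4}
Reach set: {0,1,2,4}
  0: ✓
  1: outside
  2: ✓
  4: ✓
witness against invariant: a → 1

Answer: INVARIANT VIOLATED at state 1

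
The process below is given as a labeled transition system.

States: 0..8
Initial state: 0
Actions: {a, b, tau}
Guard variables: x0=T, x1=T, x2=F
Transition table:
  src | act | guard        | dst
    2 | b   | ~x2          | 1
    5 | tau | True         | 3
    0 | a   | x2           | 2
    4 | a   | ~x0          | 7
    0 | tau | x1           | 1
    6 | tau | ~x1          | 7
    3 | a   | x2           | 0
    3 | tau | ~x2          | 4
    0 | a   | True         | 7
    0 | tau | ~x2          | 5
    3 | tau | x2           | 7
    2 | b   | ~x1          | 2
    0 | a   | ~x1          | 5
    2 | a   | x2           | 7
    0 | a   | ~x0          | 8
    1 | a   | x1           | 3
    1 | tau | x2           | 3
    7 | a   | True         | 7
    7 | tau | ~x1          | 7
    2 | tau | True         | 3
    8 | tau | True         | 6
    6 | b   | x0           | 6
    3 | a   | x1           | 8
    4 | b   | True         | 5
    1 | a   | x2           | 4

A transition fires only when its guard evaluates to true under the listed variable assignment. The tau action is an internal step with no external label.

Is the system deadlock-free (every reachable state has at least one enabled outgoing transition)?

R = {0,1,3,4,5,6,7,8}
  0: a→7  tau→1  tau→5  [3 out]
  1: a→3  [1 out]
  3: a→8  tau→4  [2 out]
  4: b→5  [1 out]
  5: tau→3  [1 out]
  6: b→6  [1 out]
  7: a→7  [1 out]
  8: tau→6  [1 out]

Answer: DEADLOCK-FREE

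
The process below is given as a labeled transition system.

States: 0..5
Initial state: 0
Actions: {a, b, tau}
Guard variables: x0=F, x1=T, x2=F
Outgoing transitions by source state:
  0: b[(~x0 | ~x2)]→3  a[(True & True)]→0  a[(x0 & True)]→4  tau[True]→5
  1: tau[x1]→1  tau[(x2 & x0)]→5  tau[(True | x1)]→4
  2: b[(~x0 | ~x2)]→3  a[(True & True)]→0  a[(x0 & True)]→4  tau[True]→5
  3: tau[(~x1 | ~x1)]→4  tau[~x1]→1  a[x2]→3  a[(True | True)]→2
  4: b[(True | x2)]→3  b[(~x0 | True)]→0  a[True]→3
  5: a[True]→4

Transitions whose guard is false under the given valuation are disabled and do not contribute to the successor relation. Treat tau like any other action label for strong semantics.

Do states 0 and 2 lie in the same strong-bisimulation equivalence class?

Refine partition for ~:
  round 0: {{0,1,2,3,4,5}}
  round 1: {{0,2},{1},{3,5},{4}}
  round 2: {{0,2},{1},{3},{4},{5}}
5 equivalence class(es) (converged in 3)
0∈{0,2}, 2∈{0,2}

Answer: BISIMILAR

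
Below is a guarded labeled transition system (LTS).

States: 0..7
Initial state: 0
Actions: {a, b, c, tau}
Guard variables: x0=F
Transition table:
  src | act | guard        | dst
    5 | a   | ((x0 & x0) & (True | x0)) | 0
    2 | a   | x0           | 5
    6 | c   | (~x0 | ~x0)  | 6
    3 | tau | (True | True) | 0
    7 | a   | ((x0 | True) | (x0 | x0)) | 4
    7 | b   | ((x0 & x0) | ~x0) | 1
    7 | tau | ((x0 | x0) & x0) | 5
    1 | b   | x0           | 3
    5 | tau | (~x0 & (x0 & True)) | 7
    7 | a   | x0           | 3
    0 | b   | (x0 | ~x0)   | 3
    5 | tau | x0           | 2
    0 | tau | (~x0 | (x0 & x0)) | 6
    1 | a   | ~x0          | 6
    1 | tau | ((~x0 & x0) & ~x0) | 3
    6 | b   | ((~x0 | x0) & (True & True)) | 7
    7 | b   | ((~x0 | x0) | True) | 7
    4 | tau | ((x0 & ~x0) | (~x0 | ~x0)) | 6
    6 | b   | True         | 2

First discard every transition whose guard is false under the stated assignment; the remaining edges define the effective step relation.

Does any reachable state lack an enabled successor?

Reach set: {0,1,2,3,4,6,7}
  0: b→3  tau→6  [2 out]
  1: a→6  [1 out]
  2: ∅  [deadlock]
  3: tau→0  [1 out]
  4: tau→6  [1 out]
  6: b→2  b→7  c→6  [3 out]
  7: a→4  b→1  b→7  [3 out]
Path to 2: tau·b

Answer: DEADLOCK at state 2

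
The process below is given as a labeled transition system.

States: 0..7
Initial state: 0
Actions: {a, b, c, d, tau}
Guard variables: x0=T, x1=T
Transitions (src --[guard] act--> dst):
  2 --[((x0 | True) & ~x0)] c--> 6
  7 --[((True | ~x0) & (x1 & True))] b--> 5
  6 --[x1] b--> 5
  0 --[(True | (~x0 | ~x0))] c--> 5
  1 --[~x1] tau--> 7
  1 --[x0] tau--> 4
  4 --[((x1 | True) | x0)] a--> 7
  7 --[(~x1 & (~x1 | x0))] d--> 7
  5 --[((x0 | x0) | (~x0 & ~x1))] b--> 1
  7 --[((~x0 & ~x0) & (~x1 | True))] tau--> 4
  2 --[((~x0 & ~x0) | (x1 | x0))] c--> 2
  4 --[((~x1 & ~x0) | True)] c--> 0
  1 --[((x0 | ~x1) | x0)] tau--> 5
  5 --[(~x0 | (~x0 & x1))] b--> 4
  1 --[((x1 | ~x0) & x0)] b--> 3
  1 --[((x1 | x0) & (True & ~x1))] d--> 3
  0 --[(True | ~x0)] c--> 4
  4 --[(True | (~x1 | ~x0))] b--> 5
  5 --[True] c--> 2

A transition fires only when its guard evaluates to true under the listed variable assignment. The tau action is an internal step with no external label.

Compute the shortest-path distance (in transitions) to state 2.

Layered search for 2:
  Layer 0: {0}
  Layer 1: {4,5}
  Layer 2: {1,2,7}
depth(2)=2, e.g. c·c

Answer: 2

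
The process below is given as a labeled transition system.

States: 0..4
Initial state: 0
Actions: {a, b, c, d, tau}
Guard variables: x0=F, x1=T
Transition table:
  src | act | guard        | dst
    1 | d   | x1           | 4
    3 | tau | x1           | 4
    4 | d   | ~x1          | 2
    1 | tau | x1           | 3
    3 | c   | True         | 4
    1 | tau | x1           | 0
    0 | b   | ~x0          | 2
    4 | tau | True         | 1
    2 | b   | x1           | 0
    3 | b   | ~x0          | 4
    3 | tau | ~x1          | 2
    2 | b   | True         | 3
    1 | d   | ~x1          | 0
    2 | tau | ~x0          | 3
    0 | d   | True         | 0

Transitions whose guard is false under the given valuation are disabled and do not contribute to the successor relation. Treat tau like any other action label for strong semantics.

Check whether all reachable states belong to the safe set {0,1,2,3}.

Inv-set: {0,1,2,3}
Reachable = {0,1,2,3,4}
  0: ✓
  1: ✓
  2: ✓
  3: ✓
  4: VIOLATES
counterexample path to 4: b·b·tau

Answer: INVARIANT VIOLATED at state 4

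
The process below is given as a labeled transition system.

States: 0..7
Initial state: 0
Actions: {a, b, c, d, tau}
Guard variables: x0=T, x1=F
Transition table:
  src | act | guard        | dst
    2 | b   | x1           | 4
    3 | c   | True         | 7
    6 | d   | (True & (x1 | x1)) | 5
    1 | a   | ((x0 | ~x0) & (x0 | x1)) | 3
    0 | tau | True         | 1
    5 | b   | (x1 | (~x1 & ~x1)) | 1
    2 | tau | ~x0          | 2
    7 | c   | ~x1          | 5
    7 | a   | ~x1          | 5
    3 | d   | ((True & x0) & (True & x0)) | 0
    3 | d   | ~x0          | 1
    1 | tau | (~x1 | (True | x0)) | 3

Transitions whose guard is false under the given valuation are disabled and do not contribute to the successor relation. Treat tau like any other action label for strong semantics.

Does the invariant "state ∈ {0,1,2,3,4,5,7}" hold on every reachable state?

Inv-set: {0,1,2,3,4,5,7}
R = {0,1,3,5,7}
  0: ok
  1: ok
  3: ok
  5: ok
  7: ok

Answer: INVARIANT HOLDS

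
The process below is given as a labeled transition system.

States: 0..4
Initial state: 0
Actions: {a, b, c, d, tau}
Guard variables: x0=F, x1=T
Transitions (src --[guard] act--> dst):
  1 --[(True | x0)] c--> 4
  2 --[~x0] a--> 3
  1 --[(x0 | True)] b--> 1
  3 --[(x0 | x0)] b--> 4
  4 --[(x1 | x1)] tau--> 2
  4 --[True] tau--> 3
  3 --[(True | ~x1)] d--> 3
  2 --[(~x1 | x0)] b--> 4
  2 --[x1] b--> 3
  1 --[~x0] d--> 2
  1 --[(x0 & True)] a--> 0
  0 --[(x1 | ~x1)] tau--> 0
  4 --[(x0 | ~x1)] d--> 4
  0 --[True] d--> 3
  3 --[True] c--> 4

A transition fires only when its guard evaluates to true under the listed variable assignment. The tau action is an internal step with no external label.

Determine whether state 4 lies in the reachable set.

11 transition(s) survive guard evaluation.
depth 0: {0}
depth 1: {3}  now seen {0,3}
depth 2: {4}  now seen {0,3,4}
depth 3: {2}  now seen {0,2,3,4}
Reach set: {0,2,3,4}
Path to 4: d·c

Answer: REACHABLE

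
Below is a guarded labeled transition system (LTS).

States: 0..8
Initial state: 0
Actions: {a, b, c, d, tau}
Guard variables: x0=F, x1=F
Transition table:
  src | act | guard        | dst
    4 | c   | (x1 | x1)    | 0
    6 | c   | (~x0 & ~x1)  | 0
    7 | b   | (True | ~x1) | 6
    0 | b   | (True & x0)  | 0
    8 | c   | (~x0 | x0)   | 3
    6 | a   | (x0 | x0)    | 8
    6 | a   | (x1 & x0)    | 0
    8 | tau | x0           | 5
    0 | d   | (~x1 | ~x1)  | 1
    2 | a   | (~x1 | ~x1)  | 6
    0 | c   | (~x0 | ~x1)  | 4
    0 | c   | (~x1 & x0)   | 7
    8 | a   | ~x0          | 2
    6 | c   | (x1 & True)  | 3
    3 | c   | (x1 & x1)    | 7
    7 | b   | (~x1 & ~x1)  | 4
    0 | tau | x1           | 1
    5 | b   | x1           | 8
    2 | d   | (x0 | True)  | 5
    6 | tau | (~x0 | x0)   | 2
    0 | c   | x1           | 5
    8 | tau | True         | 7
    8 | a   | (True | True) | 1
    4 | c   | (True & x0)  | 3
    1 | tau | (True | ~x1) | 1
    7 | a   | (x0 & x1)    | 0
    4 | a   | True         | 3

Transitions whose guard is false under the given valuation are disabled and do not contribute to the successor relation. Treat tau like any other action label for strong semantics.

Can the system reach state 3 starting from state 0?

After dropping false guards: 14 live edges.
Layer 0: {0}
Layer 1: {1,4}  total {0,1,4}
Layer 2: {3}  total {0,1,3,4}
Reach set: {0,1,3,4}
witness 3: c·a

Answer: REACHABLE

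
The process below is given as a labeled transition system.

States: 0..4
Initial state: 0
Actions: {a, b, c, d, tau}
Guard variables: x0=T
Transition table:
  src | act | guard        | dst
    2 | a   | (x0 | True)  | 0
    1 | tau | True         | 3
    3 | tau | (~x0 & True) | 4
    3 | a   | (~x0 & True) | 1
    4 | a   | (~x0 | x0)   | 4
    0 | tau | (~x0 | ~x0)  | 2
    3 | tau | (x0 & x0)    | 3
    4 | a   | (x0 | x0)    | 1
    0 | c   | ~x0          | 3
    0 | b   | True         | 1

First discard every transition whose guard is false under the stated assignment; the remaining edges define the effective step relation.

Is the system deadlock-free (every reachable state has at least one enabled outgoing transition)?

Reach set: {0,1,3}
  0: b→1  [1 out]
  1: tau→3  [1 out]
  3: tau→3  [1 out]

Answer: DEADLOCK-FREE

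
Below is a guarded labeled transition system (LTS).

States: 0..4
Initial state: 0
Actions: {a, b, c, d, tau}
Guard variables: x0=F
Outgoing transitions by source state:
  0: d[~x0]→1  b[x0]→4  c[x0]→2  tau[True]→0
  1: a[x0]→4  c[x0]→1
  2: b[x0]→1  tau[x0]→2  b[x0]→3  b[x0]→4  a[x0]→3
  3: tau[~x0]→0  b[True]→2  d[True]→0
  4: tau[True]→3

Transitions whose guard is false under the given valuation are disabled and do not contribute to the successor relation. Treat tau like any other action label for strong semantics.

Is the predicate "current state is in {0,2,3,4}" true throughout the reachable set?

Answer: INVARIANT VIOLATED at state 1

Analysis:
Inv-set: {0,2,3,4}
R = {0,1}
  0: ok
  1: VIOLATES
reach 1 via d — violates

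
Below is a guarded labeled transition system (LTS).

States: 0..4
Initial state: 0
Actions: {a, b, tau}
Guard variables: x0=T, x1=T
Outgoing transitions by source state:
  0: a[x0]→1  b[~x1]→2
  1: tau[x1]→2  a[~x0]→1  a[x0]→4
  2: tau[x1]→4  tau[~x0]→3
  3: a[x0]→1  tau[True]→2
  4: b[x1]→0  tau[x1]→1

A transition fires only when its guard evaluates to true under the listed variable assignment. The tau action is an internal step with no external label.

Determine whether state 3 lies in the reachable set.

Answer: UNREACHABLE

Trace:
After dropping false guards: 8 live edges.
depth 0: {0}
depth 1: {1}  cumulative {0,1}
depth 2: {2,4}  cumulative {0,1,2,4}
Reachable = {0,1,2,4}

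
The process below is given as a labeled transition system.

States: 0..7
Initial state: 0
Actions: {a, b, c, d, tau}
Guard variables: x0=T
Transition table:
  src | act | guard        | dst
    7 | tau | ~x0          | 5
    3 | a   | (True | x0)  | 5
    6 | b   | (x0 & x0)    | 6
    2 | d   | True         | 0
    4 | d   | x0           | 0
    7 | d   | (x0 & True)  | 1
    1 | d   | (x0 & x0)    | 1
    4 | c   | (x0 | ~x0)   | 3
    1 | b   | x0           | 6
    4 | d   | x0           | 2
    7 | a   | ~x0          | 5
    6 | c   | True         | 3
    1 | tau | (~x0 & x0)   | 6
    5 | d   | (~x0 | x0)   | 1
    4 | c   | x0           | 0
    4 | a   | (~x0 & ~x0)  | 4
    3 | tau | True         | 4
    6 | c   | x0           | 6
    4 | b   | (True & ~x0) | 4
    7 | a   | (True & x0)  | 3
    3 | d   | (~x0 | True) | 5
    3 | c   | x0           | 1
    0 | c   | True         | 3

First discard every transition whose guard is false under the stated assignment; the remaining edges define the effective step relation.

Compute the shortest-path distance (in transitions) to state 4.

Layered search for 4:
  L0 = {0}
  L1 = {3}
  L2 = {1,4,5}
first hit 4 at d=2 via c·tau

Answer: 2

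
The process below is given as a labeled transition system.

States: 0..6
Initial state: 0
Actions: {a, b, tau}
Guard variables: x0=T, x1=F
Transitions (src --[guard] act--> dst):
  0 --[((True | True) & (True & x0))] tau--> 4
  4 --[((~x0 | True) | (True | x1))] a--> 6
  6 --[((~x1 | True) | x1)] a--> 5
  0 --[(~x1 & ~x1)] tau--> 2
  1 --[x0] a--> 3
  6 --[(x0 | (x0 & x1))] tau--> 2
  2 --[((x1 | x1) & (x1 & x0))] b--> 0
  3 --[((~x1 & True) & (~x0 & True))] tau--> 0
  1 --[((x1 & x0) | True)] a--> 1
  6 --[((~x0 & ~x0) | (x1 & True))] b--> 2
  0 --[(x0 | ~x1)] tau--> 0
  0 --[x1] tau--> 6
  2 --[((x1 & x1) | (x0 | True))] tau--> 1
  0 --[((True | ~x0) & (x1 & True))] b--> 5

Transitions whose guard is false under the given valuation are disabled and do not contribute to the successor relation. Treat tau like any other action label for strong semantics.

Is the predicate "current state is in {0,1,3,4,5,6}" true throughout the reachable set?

Inv-set: {0,1,3,4,5,6}
Reachable = {0,1,2,3,4,5,6}
  0: ok
  1: ok
  2: ✗ unsafe
  3: ok
  4: ok
  5: ok
  6: ok
reach 2 via tau — violates

Answer: INVARIANT VIOLATED at state 2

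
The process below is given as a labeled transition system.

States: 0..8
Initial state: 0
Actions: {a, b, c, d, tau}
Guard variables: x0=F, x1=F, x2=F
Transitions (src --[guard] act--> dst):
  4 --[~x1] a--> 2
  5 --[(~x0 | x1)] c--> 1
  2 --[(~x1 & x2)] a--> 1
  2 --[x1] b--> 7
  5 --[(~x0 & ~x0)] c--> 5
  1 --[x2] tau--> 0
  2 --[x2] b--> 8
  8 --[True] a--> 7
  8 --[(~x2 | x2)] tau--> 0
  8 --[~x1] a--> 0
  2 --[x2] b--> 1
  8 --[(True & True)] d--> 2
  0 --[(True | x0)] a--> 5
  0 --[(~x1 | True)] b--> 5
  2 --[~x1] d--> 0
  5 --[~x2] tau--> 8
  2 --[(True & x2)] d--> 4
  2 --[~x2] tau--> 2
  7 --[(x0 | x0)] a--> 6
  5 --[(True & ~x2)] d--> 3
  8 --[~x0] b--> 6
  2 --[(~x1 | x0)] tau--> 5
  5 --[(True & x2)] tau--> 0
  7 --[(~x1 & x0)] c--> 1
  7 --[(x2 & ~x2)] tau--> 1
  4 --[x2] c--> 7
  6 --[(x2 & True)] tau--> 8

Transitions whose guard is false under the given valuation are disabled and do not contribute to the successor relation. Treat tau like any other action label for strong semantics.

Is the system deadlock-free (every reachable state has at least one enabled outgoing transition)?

Answer: DEADLOCK at state 1

Analysis:
R = {0,1,2,3,5,6,7,8}
  0: a→5  b→5  [2 exit(s)]
  1: ∅  [no exit]
  2: d→0  tau→2  tau→5  [3 exit(s)]
  3: ∅  [no exit]
  5: c→1  c→5  d→3  tau→8  [4 exit(s)]
  6: ∅  [no exit]
  7: ∅  [no exit]
  8: a→0  a→7  b→6  d→2  tau→0  [5 exit(s)]
witness 1: a·c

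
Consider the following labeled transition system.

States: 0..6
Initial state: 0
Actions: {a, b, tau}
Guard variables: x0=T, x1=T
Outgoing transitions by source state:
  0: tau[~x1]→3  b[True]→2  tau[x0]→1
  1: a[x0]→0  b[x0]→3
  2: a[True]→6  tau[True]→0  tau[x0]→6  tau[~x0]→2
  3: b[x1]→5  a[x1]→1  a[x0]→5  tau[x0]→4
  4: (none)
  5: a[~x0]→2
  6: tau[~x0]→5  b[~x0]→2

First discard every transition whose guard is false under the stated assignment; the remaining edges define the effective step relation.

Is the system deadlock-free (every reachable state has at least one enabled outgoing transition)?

Answer: DEADLOCK at state 4

Working:
Reach set: {0,1,2,3,4,5,6}
  0: b→2  tau→1  [2 out]
  1: a→0  b→3  [2 out]
  2: a→6  tau→0  tau→6  [3 out]
  3: a→1  a→5  b→5  tau→4  [4 out]
  4: ∅  [deadlock]
  5: ∅  [deadlock]
  6: ∅  [deadlock]
witness 4: tau·b·tau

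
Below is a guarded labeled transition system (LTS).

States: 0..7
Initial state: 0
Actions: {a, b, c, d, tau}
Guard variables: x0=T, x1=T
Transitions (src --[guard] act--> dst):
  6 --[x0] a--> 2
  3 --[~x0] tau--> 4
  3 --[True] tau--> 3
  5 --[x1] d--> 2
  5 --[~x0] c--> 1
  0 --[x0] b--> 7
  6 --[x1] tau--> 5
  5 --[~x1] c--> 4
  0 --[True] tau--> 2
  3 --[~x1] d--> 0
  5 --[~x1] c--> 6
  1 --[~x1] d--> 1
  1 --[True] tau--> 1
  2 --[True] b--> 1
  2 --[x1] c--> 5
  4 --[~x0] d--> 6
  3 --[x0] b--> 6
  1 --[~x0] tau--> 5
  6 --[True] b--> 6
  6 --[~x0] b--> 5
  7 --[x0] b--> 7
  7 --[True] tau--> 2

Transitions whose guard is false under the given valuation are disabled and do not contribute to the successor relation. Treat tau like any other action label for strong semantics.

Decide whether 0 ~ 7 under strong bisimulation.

Refine partition for ~:
  round 0: {{0,1,2,3,4,5,6,7}}
  round 1: {{0,3,7},{1},{2},{4},{5},{6}}
  round 2: {{0,7},{1},{2},{3},{4},{5},{6}}
stable after 3 split(s): 7 block(s)
0∈{0,7}, 7∈{0,7}

Answer: BISIMILAR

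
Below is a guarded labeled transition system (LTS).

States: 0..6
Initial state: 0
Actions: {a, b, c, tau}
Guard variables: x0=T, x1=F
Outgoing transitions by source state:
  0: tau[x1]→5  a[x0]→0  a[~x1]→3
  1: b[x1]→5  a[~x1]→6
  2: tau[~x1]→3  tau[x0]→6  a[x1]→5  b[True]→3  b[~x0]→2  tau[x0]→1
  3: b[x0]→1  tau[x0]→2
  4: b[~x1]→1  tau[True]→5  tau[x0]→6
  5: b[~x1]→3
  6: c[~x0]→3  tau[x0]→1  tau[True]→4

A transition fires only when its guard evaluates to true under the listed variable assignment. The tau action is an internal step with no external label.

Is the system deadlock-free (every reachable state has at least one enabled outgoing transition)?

Reachable = {0,1,2,3,4,5,6}
  0: a→0  a→3  [2 out]
  1: a→6  [1 out]
  2: b→3  tau→1  tau→3  tau→6  [4 out]
  3: b→1  tau→2  [2 out]
  4: b→1  tau→5  tau→6  [3 out]
  5: b→3  [1 out]
  6: tau→1  tau→4  [2 out]

Answer: DEADLOCK-FREE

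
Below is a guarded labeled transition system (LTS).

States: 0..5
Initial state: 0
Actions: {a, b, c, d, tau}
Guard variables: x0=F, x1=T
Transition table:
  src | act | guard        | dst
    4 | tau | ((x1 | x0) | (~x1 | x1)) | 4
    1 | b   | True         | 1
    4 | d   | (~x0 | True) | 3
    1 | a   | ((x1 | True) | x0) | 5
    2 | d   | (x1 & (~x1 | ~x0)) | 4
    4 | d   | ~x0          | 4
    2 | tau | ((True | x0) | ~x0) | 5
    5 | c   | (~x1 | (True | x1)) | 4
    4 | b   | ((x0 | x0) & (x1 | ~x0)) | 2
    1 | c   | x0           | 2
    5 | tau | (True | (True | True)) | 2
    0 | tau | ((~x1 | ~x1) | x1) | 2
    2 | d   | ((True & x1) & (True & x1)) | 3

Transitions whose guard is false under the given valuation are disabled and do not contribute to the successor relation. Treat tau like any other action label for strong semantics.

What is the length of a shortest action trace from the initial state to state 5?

Answer: 2

Working:
BFS to 5:
  depth 0: {0}
  depth 1: {2}
  depth 2: {3,4,5}
first hit 5 at d=2 via tau·tau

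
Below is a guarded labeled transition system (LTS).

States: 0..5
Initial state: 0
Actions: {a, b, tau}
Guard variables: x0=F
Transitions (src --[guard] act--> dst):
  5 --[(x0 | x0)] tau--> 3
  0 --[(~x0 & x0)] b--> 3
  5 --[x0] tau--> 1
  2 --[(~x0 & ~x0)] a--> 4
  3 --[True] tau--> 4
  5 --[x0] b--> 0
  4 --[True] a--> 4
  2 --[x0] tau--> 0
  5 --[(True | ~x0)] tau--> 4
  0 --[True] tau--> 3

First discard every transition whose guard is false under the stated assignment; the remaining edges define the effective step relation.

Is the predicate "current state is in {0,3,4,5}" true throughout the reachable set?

Allowed set {0,3,4,5}
R = {0,3,4}
  0: safe
  3: safe
  4: safe

Answer: INVARIANT HOLDS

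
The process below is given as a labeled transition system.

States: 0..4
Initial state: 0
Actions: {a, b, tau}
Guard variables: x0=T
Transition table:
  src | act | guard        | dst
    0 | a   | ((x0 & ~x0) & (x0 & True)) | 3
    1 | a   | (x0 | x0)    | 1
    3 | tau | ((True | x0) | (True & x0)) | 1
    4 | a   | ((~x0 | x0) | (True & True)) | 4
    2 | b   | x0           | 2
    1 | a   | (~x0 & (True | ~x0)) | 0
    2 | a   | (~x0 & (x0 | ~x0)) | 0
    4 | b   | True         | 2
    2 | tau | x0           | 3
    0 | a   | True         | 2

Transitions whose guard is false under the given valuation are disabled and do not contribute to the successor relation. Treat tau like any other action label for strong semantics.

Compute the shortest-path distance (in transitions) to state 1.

BFS to 1:
  depth 0: {0}
  depth 1: {2}
  depth 2: {3}
  depth 3: {1}
depth(1)=3, e.g. a·tau·tau

Answer: 3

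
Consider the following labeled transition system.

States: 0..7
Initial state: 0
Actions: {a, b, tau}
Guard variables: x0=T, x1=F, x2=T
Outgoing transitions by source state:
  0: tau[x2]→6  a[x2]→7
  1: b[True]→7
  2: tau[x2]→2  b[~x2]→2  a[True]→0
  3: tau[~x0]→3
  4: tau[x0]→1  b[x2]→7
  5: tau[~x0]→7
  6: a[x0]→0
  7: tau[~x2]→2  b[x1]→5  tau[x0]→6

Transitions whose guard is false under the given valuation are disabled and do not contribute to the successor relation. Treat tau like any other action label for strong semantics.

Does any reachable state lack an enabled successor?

Answer: DEADLOCK-FREE

Trace:
Reach set: {0,6,7}
  0: a→7  tau→6  [2 exit(s)]
  6: a→0  [1 exit(s)]
  7: tau→6  [1 exit(s)]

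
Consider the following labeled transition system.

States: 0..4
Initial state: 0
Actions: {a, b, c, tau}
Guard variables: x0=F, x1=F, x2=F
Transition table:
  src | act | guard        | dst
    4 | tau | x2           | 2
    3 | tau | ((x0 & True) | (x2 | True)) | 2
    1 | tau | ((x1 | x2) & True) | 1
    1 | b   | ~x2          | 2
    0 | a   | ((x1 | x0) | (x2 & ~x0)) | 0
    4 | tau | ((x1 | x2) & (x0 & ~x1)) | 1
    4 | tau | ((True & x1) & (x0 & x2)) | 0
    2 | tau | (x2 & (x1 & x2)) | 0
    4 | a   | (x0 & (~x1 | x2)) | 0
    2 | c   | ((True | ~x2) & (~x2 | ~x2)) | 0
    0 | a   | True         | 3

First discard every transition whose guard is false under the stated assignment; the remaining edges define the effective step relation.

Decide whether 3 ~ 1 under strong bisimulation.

Answer: NOT BISIMILAR

Trace:
Refine partition for ~:
  π0 = {{0,1,2,3,4}}
  π1 = {{0},{1},{2},{3},{4}}
stable after 2 split(s): 5 block(s)
3∈{3}, 1∈{1}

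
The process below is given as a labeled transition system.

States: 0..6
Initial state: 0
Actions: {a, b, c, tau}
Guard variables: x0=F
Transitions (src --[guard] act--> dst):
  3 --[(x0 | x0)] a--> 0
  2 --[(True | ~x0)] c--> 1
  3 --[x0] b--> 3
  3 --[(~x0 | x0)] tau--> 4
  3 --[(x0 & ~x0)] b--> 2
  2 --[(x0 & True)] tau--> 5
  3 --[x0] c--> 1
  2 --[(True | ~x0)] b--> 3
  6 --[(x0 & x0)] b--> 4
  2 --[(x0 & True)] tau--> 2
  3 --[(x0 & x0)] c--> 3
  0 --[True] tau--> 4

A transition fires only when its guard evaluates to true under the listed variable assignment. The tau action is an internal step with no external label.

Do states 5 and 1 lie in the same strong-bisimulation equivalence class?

Answer: BISIMILAR

Working:
Refine partition for ~:
  π0 = {{0,1,2,3,4,5,6}}
  π1 = {{0,3},{1,4,5,6},{2}}
Fixed point at round 2; 3 class(es).
5∈{1,4,5,6}, 1∈{1,4,5,6}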